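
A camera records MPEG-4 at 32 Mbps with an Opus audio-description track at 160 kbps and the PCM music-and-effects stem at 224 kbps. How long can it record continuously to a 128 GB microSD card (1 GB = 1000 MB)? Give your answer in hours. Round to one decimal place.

Audio total: 160 + 224 = 384 kbps = 0.384 Mbps.
Total bitrate: 32 + 0.384 = 32.384 Mbps.
Capacity: 128 GB = 1,024,000 Mb.
Recording time: 1,024,000 / 32.384 = 31,621 s ≈ 8.78 hours.

8.8 hours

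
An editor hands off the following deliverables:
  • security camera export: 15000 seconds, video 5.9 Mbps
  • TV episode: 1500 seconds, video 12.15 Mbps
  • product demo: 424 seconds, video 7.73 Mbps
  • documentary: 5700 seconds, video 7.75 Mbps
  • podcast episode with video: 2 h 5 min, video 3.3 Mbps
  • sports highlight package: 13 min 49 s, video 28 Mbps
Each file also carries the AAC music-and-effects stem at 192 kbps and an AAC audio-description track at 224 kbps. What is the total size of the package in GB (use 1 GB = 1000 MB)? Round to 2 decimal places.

26.88 GB

Audio total: 192 + 224 = 416 kbps = 0.416 Mbps.
security camera export: 6.316 Mbps × 15000 s = 94740.0 Mb
TV episode: 12.566 Mbps × 1500 s = 18849.0 Mb
product demo: 8.146 Mbps × 424 s = 3453.9 Mb
documentary: 8.166 Mbps × 5700 s = 46546.2 Mb
podcast episode with video: 3.716 Mbps × 7500 s = 27870.0 Mb
sports highlight package: 28.416 Mbps × 829 s = 23556.9 Mb
Total: 215016.0 Mb = 26877.0 MB.
= 26.88 GB.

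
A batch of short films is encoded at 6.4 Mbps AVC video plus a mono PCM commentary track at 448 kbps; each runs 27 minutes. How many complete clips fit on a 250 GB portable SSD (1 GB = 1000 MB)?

27 min = 1620 s
Audio: 448 kbps = 0.448 Mbps.
Total bitrate: 6.848 Mbps.
Per item: 6.848 Mbps × 1620 s = 11,094 Mb = 1,387 MB.
Capacity: 250 GB = 2,000,000 Mb; 180.28 items → 180 complete.

180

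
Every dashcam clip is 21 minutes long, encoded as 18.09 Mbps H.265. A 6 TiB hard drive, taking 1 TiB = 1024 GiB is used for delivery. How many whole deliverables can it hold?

21 min = 1260 s
Per item: 18.090 Mbps × 1260 s = 22,793 Mb = 2,849 MB.
Capacity: 6 TiB = 52,776,558 Mb; 2315.43 items → 2315 complete.

2315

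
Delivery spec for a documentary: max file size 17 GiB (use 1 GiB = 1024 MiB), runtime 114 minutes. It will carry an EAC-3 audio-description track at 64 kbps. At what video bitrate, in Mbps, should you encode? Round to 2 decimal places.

Budget: 17 GiB = 146028.9 Mb.
114 min = 6840 s
Total bitrate budget: 146028.9 Mb / 6840 s = 21.349 Mbps.
Audio: 64 kbps = 0.064 Mbps.
Video: 21.349 − 0.064 = 21.285 Mbps.

21.29 Mbps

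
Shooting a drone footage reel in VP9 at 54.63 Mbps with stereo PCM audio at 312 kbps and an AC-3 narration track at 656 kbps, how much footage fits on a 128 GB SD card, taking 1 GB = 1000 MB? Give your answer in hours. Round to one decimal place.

Audio total: 312 + 656 = 968 kbps = 0.968 Mbps.
Total bitrate: 54.63 + 0.968 = 55.598 Mbps.
Capacity: 128 GB = 1,024,000 Mb.
Recording time: 1,024,000 / 55.598 = 18,418 s ≈ 5.12 hours.

5.1 hours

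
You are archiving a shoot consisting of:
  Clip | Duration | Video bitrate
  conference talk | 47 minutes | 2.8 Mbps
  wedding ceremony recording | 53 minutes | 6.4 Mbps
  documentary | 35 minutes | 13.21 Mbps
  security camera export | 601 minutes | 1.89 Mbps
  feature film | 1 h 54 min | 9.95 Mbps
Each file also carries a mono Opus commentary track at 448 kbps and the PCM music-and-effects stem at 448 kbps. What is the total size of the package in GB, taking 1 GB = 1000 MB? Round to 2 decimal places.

Audio total: 448 + 448 = 896 kbps = 0.896 Mbps.
conference talk: 3.696 Mbps × 2820 s = 10422.7 Mb
wedding ceremony recording: 7.296 Mbps × 3180 s = 23201.3 Mb
documentary: 14.106 Mbps × 2100 s = 29622.6 Mb
security camera export: 2.786 Mbps × 36060 s = 100463.2 Mb
feature film: 10.846 Mbps × 6840 s = 74186.6 Mb
Total: 237896.4 Mb = 29737.0 MB.
= 29.74 GB.

29.74 GB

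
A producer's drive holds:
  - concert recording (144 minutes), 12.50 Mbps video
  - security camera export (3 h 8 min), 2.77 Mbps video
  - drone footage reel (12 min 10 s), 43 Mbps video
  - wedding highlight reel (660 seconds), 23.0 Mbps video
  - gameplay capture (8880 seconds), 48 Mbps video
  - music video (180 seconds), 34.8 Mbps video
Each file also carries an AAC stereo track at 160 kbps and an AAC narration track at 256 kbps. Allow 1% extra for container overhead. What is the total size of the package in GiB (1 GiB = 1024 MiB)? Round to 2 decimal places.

Audio total: 160 + 256 = 416 kbps = 0.416 Mbps.
concert recording: 12.916 Mbps × 8640 s × 1.01 = 112710.2 Mb
security camera export: 3.186 Mbps × 11280 s × 1.01 = 36297.5 Mb
drone footage reel: 43.416 Mbps × 730 s × 1.01 = 32010.6 Mb
wedding highlight reel: 23.416 Mbps × 660 s × 1.01 = 15609.1 Mb
gameplay capture: 48.416 Mbps × 8880 s × 1.01 = 434233.4 Mb
music video: 35.216 Mbps × 180 s × 1.01 = 6402.3 Mb
Total: 637263.1 Mb = 79657.9 MB.
= 74.19 GiB.

74.19 GiB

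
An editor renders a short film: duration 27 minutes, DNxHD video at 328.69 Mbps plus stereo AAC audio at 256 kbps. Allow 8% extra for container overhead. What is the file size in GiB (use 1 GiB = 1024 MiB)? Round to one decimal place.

67.0 GiB

27 min = 1620 s
Audio: 256 kbps = 0.256 Mbps.
Total bitrate: 328.69 + 0.256 = 328.946 Mbps.
Stream data: 328.946 Mbps × 1620 s = 532892.5 Mb.
With 8% container overhead: ×1.08.
575,524 Mb = 71,940,490,200 bytes ÷ 1,073,741,824 = 67.00 GiB.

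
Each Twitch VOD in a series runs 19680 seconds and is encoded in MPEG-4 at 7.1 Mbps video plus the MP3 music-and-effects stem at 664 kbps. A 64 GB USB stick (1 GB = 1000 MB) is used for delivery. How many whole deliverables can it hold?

Audio: 664 kbps = 0.664 Mbps.
Total bitrate: 7.764 Mbps.
Per item: 7.764 Mbps × 19680 s = 152,796 Mb = 19,099 MB.
Capacity: 64 GB = 512,000 Mb; 3.35 items → 3 complete.

3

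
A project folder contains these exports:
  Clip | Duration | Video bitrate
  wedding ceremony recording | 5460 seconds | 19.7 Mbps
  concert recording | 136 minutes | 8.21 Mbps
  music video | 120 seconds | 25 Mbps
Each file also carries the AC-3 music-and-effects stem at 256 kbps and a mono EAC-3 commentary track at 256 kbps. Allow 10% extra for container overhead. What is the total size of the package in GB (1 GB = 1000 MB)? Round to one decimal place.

25.4 GB

Audio total: 256 + 256 = 512 kbps = 0.512 Mbps.
wedding ceremony recording: 20.212 Mbps × 5460 s × 1.10 = 121393.3 Mb
concert recording: 8.722 Mbps × 8160 s × 1.10 = 78288.7 Mb
music video: 25.512 Mbps × 120 s × 1.10 = 3367.6 Mb
Total: 203049.5 Mb = 25381.2 MB.
= 25.38 GB.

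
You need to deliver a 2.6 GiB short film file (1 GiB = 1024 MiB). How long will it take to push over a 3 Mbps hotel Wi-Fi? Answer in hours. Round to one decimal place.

2.1 hours

File: 2.6 GiB = 22333.8 Mb.
At 3 Mbps: 22333.8 / 3 = 7444.6 s ≈ 2.07 hours.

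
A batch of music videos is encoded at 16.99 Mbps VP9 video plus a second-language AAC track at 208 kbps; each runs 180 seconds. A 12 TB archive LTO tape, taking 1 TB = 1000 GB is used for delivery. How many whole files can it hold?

31011

Audio: 208 kbps = 0.208 Mbps.
Total bitrate: 17.198 Mbps.
Per item: 17.198 Mbps × 180 s = 3,096 Mb = 387.0 MB.
Capacity: 12 TB = 96,000,000 Mb; 31011.36 items → 31011 complete.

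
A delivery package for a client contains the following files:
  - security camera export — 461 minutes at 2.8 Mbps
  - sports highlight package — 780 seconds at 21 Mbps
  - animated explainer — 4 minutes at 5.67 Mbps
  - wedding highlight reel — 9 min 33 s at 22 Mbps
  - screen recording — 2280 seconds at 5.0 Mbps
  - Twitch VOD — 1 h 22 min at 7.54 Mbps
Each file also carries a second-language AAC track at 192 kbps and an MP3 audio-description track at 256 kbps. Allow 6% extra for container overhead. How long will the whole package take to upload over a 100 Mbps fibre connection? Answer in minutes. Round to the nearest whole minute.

30 minutes

Audio total: 192 + 256 = 448 kbps = 0.448 Mbps.
security camera export: 3.248 Mbps × 27660 s × 1.06 = 95230.1 Mb
sports highlight package: 21.448 Mbps × 780 s × 1.06 = 17733.2 Mb
animated explainer: 6.118 Mbps × 240 s × 1.06 = 1556.4 Mb
wedding highlight reel: 22.448 Mbps × 573 s × 1.06 = 13634.5 Mb
screen recording: 5.448 Mbps × 2280 s × 1.06 = 13166.7 Mb
Twitch VOD: 7.988 Mbps × 4920 s × 1.06 = 41659.0 Mb
Total: 182979.9 Mb = 22872.5 MB.
At 100 Mbps: 182979.9 / 100 = 1830 s ≈ 30.5 minutes.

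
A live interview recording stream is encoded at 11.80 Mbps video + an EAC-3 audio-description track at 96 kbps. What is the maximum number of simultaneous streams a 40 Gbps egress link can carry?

Audio: 96 kbps = 0.096 Mbps.
Per-viewer media rate: 11.896 Mbps.
40 Gbps = 40,000 Mbps; 40,000 / 11.896 = 3362.47 → 3362 viewers.

3362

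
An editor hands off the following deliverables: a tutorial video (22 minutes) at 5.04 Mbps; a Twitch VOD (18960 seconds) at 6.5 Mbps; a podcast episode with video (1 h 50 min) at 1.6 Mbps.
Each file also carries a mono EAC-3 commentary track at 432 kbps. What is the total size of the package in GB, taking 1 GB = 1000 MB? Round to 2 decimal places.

19.01 GB

Audio: 432 kbps = 0.432 Mbps.
tutorial video: 5.472 Mbps × 1320 s = 7223.0 Mb
Twitch VOD: 6.932 Mbps × 18960 s = 131430.7 Mb
podcast episode with video: 2.032 Mbps × 6600 s = 13411.2 Mb
Total: 152065.0 Mb = 19008.1 MB.
= 19.01 GB.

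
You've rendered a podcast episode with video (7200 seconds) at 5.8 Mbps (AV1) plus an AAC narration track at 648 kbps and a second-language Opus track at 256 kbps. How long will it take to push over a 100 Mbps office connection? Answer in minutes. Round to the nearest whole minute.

Audio total: 648 + 256 = 904 kbps = 0.904 Mbps.
Total bitrate: 6.704 Mbps.
File: 6.704 Mbps × 7200 s = 48268.8 Mb.
At 100 Mbps: 48268.8 / 100 = 482.7 s ≈ 8.04 minutes.

8 minutes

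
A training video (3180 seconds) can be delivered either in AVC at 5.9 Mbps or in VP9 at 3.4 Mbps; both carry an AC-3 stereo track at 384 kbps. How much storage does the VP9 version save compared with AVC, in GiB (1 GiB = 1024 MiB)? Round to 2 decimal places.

Audio: 384 kbps = 0.384 Mbps.
AVC: 6.284 Mbps × 3180 s = 19983.1 Mb = 2.326 GiB.
VP9: 3.784 Mbps × 3180 s = 12033.1 Mb = 1.401 GiB.
Saving: 2.326 − 1.401 = 0.926 GiB.

0.93 GiB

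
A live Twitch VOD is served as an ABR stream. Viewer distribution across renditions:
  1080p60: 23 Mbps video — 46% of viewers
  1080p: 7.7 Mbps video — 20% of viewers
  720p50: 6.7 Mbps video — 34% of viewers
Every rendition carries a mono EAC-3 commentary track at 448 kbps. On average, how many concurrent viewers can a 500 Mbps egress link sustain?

Audio: 448 kbps = 0.448 Mbps.
Average per-viewer bitrate: 0.46×23.448 + 0.20×8.148 + 0.34×7.148 = 14.846 Mbps.
500 Mbps = 500.0 Mbps; 500.0 / 14.846 = 33.68 → 33.

33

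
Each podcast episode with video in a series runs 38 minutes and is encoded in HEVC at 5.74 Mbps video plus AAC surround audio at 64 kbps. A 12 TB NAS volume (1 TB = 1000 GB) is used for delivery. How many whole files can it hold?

7254

38 min = 2280 s
Audio: 64 kbps = 0.064 Mbps.
Total bitrate: 5.804 Mbps.
Per item: 5.804 Mbps × 2280 s = 13,233 Mb = 1,654 MB.
Capacity: 12 TB = 96,000,000 Mb; 7254.53 items → 7254 complete.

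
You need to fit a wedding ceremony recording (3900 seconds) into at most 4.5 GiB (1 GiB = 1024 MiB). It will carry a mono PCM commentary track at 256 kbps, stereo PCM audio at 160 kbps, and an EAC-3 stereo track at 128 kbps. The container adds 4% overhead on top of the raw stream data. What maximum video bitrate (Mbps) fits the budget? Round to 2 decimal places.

Budget: 4.5 GiB = 38654.7 Mb.
Stream payload after overhead: 38654.7 / 1.04 = 37168.0 Mb.
Total bitrate budget: 37168.0 Mb / 3900 s = 9.530 Mbps.
Audio total: 256 + 160 + 128 = 544 kbps = 0.544 Mbps.
Video: 9.530 − 0.544 = 8.986 Mbps.

8.99 Mbps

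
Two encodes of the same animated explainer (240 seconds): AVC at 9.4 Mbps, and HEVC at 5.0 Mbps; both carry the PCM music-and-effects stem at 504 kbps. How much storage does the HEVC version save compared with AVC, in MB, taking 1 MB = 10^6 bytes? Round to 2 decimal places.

Audio: 504 kbps = 0.504 Mbps.
AVC: 9.904 Mbps × 240 s = 2377.0 Mb = 297.120 MB.
HEVC: 5.504 Mbps × 240 s = 1321.0 Mb = 165.120 MB.
Saving: 297.120 − 165.120 = 132.000 MB.

132.00 MB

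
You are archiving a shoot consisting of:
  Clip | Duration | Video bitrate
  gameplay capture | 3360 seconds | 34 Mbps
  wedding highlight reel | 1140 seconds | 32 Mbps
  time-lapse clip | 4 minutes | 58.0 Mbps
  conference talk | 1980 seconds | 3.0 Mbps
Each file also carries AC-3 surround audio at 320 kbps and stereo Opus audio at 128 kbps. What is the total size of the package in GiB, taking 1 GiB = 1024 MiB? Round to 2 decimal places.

20.21 GiB

Audio total: 320 + 128 = 448 kbps = 0.448 Mbps.
gameplay capture: 34.448 Mbps × 3360 s = 115745.3 Mb
wedding highlight reel: 32.448 Mbps × 1140 s = 36990.7 Mb
time-lapse clip: 58.448 Mbps × 240 s = 14027.5 Mb
conference talk: 3.448 Mbps × 1980 s = 6827.0 Mb
Total: 173590.6 Mb = 21698.8 MB.
= 20.21 GiB.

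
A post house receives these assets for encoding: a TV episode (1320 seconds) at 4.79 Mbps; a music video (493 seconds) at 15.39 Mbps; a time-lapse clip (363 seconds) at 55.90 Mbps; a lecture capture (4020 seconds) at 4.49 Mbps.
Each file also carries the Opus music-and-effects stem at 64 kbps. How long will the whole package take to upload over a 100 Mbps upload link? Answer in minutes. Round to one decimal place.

Audio: 64 kbps = 0.064 Mbps.
TV episode: 4.854 Mbps × 1320 s = 6407.3 Mb
music video: 15.454 Mbps × 493 s = 7618.8 Mb
time-lapse clip: 55.964 Mbps × 363 s = 20314.9 Mb
lecture capture: 4.554 Mbps × 4020 s = 18307.1 Mb
Total: 52648.1 Mb = 6581.0 MB.
At 100 Mbps: 52648.1 / 100 = 526 s ≈ 8.77 minutes.

8.8 minutes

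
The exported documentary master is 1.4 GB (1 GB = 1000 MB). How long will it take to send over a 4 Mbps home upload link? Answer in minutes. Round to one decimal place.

46.7 minutes

File: 1.4 GB = 11200.0 Mb.
At 4 Mbps: 11200.0 / 4 = 2800.0 s ≈ 46.7 minutes.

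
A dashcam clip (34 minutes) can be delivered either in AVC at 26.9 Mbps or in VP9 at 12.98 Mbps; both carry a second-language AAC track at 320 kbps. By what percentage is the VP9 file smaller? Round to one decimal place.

51.1%

34 min = 2040 s
Audio: 320 kbps = 0.320 Mbps.
AVC: 27.220 Mbps × 2040 s = 55528.8 Mb = 6.464 GiB.
VP9: 13.300 Mbps × 2040 s = 27132.0 Mb = 3.159 GiB.
Reduction: (1 − 3.159/6.464) × 100 = 51.14%.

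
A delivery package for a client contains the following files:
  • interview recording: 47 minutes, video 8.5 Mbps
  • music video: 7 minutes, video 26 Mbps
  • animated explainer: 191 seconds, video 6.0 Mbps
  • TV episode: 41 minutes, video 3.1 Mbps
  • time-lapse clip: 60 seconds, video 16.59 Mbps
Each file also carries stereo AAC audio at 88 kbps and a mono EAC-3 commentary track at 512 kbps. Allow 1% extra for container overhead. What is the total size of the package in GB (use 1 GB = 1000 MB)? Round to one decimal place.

Audio total: 88 + 512 = 600 kbps = 0.600 Mbps.
interview recording: 9.100 Mbps × 2820 s × 1.01 = 25918.6 Mb
music video: 26.600 Mbps × 420 s × 1.01 = 11283.7 Mb
animated explainer: 6.600 Mbps × 191 s × 1.01 = 1273.2 Mb
TV episode: 3.700 Mbps × 2460 s × 1.01 = 9193.0 Mb
time-lapse clip: 17.190 Mbps × 60 s × 1.01 = 1041.7 Mb
Total: 48710.3 Mb = 6088.8 MB.
= 6.089 GB.

6.1 GB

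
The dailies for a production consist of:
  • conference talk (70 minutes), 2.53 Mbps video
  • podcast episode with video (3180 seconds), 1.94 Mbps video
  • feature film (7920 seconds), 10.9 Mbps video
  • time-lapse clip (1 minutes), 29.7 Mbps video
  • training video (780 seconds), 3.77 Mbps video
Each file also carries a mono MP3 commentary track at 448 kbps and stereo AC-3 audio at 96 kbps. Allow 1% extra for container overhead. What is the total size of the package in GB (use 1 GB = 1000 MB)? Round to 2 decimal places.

14.72 GB

Audio total: 448 + 96 = 544 kbps = 0.544 Mbps.
conference talk: 3.074 Mbps × 4200 s × 1.01 = 13039.9 Mb
podcast episode with video: 2.484 Mbps × 3180 s × 1.01 = 7978.1 Mb
feature film: 11.444 Mbps × 7920 s × 1.01 = 91542.8 Mb
time-lapse clip: 30.244 Mbps × 60 s × 1.01 = 1832.8 Mb
training video: 4.314 Mbps × 780 s × 1.01 = 3398.6 Mb
Total: 117792.2 Mb = 14724.0 MB.
= 14.72 GB.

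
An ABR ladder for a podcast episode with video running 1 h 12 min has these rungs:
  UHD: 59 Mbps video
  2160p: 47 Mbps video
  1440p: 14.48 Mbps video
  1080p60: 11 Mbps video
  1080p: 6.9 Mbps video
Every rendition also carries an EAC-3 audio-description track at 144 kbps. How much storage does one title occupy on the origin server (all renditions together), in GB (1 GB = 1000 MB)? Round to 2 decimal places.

1 h 12 min = 72 min = 4320 s
Audio: 144 kbps = 0.144 Mbps.
Sum of rendition bitrates: (59+0.144) + (47+0.144) + (14.48+0.144) + (11+0.144) + (6.9+0.144) = 139.100 Mbps.
× 4320 s = 600,912 Mb = 75,114 MB = 75.11 GB.

75.11 GB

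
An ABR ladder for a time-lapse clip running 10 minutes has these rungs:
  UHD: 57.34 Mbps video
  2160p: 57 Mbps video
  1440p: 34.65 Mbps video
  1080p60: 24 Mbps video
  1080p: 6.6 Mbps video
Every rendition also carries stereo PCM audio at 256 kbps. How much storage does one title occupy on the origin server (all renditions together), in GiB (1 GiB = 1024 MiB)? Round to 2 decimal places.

12.63 GiB

10 min = 600 s
Audio: 256 kbps = 0.256 Mbps.
Sum of rendition bitrates: (57.34+0.256) + (57+0.256) + (34.65+0.256) + (24+0.256) + (6.6+0.256) = 180.870 Mbps.
× 600 s = 108,522 Mb = 13,565 MB = 12.63 GiB.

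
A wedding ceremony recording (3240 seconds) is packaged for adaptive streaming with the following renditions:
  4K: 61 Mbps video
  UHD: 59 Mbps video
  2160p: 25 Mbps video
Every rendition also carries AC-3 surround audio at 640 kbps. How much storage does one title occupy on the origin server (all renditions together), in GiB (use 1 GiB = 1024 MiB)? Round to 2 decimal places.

Audio: 640 kbps = 0.640 Mbps.
Sum of rendition bitrates: (61+0.640) + (59+0.640) + (25+0.640) = 146.920 Mbps.
× 3240 s = 476,021 Mb = 59,503 MB = 55.42 GiB.

55.42 GiB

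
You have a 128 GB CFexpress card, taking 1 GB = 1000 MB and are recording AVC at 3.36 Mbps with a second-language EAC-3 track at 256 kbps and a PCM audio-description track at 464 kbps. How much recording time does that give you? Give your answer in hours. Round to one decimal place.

69.7 hours

Audio total: 256 + 464 = 720 kbps = 0.720 Mbps.
Total bitrate: 3.36 + 0.720 = 4.080 Mbps.
Capacity: 128 GB = 1,024,000 Mb.
Recording time: 1,024,000 / 4.080 = 250,980 s ≈ 69.7 hours.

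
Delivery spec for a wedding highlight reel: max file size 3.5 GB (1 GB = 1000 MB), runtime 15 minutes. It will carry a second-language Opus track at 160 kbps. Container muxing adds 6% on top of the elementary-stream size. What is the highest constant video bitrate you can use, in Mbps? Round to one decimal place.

Budget: 3.5 GB = 28000.0 Mb.
Stream payload after overhead: 28000.0 / 1.06 = 26415.1 Mb.
15 min = 900 s
Total bitrate budget: 26415.1 Mb / 900 s = 29.350 Mbps.
Audio: 160 kbps = 0.160 Mbps.
Video: 29.350 − 0.160 = 29.190 Mbps.

29.2 Mbps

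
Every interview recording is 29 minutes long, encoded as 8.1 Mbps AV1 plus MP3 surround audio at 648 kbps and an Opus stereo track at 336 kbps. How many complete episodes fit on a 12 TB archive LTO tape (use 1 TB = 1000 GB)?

29 min = 1740 s
Audio total: 648 + 336 = 984 kbps = 0.984 Mbps.
Total bitrate: 9.084 Mbps.
Per item: 9.084 Mbps × 1740 s = 15,806 Mb = 1,976 MB.
Capacity: 12 TB = 96,000,000 Mb; 6073.58 items → 6073 complete.

6073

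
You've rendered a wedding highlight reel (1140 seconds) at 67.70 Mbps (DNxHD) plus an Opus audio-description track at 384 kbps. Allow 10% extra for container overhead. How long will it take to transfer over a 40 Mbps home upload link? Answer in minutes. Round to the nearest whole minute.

36 minutes

Audio: 384 kbps = 0.384 Mbps.
Total bitrate: 68.084 Mbps.
File: 68.084 Mbps × 1140 s = 77615.8 Mb.
With 10% container overhead: ×1.10. → 85377.3 Mb.
At 40 Mbps: 85377.3 / 40 = 2134.4 s ≈ 35.6 minutes.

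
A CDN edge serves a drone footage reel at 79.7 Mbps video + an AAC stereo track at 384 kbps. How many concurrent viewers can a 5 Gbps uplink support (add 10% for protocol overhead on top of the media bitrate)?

Audio: 384 kbps = 0.384 Mbps.
Per-viewer media rate: 80.084 Mbps.
On the wire with 10% overhead: 88.092 Mbps.
5 Gbps = 5,000 Mbps; 5,000 / 88.092 = 56.76 → 56 viewers.

56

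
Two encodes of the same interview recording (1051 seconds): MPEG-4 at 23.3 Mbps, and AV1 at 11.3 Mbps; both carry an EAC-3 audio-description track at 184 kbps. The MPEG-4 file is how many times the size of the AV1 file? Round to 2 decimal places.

2.04

Audio: 184 kbps = 0.184 Mbps.
MPEG-4: 23.484 Mbps × 1051 s = 24681.7 Mb = 3.085 GB.
AV1: 11.484 Mbps × 1051 s = 12069.7 Mb = 1.509 GB.
Ratio: 3.085 / 1.509 = 2.045.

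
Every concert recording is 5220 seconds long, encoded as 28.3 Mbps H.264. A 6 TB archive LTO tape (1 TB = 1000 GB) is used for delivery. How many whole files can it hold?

324

Per item: 28.300 Mbps × 5220 s = 147,726 Mb = 18,466 MB.
Capacity: 6 TB = 48,000,000 Mb; 324.93 items → 324 complete.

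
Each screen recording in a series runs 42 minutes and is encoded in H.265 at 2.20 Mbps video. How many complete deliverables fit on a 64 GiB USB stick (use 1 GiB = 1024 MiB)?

99

42 min = 2520 s
Per item: 2.200 Mbps × 2520 s = 5,544 Mb = 693.0 MB.
Capacity: 64 GiB = 549,756 Mb; 99.16 items → 99 complete.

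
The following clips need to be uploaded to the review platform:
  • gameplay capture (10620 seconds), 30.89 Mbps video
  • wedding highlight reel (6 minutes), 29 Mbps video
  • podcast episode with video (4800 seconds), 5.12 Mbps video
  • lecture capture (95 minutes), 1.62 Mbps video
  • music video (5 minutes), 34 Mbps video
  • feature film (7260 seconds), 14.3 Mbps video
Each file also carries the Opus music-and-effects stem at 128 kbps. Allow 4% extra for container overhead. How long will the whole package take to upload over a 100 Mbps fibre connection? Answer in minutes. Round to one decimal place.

84.9 minutes

Audio: 128 kbps = 0.128 Mbps.
gameplay capture: 31.018 Mbps × 10620 s × 1.04 = 342587.6 Mb
wedding highlight reel: 29.128 Mbps × 360 s × 1.04 = 10905.5 Mb
podcast episode with video: 5.248 Mbps × 4800 s × 1.04 = 26198.0 Mb
lecture capture: 1.748 Mbps × 5700 s × 1.04 = 10362.1 Mb
music video: 34.128 Mbps × 300 s × 1.04 = 10647.9 Mb
feature film: 14.428 Mbps × 7260 s × 1.04 = 108937.2 Mb
Total: 509638.4 Mb = 63704.8 MB.
At 100 Mbps: 509638.4 / 100 = 5096 s ≈ 84.9 minutes.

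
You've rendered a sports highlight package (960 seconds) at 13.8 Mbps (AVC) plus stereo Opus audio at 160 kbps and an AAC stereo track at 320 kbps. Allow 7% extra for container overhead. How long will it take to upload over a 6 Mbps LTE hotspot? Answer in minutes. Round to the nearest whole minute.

Audio total: 160 + 320 = 480 kbps = 0.480 Mbps.
Total bitrate: 14.280 Mbps.
File: 14.280 Mbps × 960 s = 13708.8 Mb.
With 7% container overhead: ×1.07. → 14668.4 Mb.
At 6 Mbps: 14668.4 / 6 = 2444.7 s ≈ 40.7 minutes.

41 minutes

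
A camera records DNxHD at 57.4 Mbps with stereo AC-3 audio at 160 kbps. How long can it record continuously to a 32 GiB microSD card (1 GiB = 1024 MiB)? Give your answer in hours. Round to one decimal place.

Audio: 160 kbps = 0.160 Mbps.
Total bitrate: 57.4 + 0.160 = 57.560 Mbps.
Capacity: 32 GiB = 274,878 Mb.
Recording time: 274,878 / 57.560 = 4,776 s ≈ 1.33 hours.

1.3 hours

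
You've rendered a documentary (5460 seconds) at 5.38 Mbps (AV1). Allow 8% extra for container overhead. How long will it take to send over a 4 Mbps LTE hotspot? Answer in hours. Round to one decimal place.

2.2 hours

File: 5.380 Mbps × 5460 s = 29374.8 Mb.
With 8% container overhead: ×1.08. → 31724.8 Mb.
At 4 Mbps: 31724.8 / 4 = 7931.2 s ≈ 2.2 hours.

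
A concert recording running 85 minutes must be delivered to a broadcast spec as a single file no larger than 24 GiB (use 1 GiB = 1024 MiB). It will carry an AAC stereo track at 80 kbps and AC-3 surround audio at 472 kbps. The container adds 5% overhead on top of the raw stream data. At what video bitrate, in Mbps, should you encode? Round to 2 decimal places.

Budget: 24 GiB = 206158.4 Mb.
Stream payload after overhead: 206158.4 / 1.05 = 196341.4 Mb.
85 min = 5100 s
Total bitrate budget: 196341.4 Mb / 5100 s = 38.498 Mbps.
Audio total: 80 + 472 = 552 kbps = 0.552 Mbps.
Video: 38.498 − 0.552 = 37.946 Mbps.

37.95 Mbps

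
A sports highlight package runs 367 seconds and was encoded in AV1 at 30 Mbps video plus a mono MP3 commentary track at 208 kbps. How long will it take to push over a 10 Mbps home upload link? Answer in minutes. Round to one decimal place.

18.5 minutes

Audio: 208 kbps = 0.208 Mbps.
Total bitrate: 30.208 Mbps.
File: 30.208 Mbps × 367 s = 11086.3 Mb.
At 10 Mbps: 11086.3 / 10 = 1108.6 s ≈ 18.5 minutes.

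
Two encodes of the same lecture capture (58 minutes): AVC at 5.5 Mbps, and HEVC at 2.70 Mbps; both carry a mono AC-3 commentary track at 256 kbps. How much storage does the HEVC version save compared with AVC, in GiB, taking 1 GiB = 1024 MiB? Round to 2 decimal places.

58 min = 3480 s
Audio: 256 kbps = 0.256 Mbps.
AVC: 5.756 Mbps × 3480 s = 20030.9 Mb = 2.332 GiB.
HEVC: 2.956 Mbps × 3480 s = 10286.9 Mb = 1.198 GiB.
Saving: 2.332 − 1.198 = 1.134 GiB.

1.13 GiB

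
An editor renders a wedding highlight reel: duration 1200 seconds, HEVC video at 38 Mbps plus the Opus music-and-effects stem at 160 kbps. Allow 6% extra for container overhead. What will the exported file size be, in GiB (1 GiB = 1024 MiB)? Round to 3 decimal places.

Audio: 160 kbps = 0.160 Mbps.
Total bitrate: 38 + 0.160 = 38.160 Mbps.
Stream data: 38.160 Mbps × 1200 s = 45792.0 Mb.
With 6% container overhead: ×1.06.
48,540 Mb = 6,067,440,000 bytes ÷ 1,073,741,824 = 5.651 GiB.

5.651 GiB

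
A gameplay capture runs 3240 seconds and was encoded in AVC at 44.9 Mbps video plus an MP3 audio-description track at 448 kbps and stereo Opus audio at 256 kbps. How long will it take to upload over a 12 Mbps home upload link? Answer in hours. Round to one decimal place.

Audio total: 448 + 256 = 704 kbps = 0.704 Mbps.
Total bitrate: 45.604 Mbps.
File: 45.604 Mbps × 3240 s = 147757.0 Mb.
At 12 Mbps: 147757.0 / 12 = 12313.1 s ≈ 3.42 hours.

3.4 hours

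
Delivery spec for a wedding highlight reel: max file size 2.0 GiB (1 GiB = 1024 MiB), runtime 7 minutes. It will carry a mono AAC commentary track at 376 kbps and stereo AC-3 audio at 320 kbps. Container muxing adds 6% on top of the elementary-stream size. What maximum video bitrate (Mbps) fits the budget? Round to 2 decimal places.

37.89 Mbps

Budget: 2.0 GiB = 17179.9 Mb.
Stream payload after overhead: 17179.9 / 1.06 = 16207.4 Mb.
7 min = 420 s
Total bitrate budget: 16207.4 Mb / 420 s = 38.589 Mbps.
Audio total: 376 + 320 = 696 kbps = 0.696 Mbps.
Video: 38.589 − 0.696 = 37.893 Mbps.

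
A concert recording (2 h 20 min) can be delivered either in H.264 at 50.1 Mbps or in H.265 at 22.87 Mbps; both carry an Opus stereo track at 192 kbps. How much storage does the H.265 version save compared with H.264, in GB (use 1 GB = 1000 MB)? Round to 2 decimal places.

2 h 20 min = 140 min = 8400 s
Audio: 192 kbps = 0.192 Mbps.
H.264: 50.292 Mbps × 8400 s = 422452.8 Mb = 52.807 GB.
H.265: 23.062 Mbps × 8400 s = 193720.8 Mb = 24.215 GB.
Saving: 52.807 − 24.215 = 28.591 GB.

28.59 GB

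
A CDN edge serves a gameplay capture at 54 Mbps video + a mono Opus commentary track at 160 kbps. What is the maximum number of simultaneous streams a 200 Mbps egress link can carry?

3

Audio: 160 kbps = 0.160 Mbps.
Per-viewer media rate: 54.160 Mbps.
200 Mbps = 200.0 Mbps; 200.0 / 54.160 = 3.69 → 3 viewers.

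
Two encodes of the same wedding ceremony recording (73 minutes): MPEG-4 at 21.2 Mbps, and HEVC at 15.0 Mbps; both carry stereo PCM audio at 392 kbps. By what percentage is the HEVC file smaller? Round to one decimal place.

28.7%

73 min = 4380 s
Audio: 392 kbps = 0.392 Mbps.
MPEG-4: 21.592 Mbps × 4380 s = 94573.0 Mb = 11.822 GB.
HEVC: 15.392 Mbps × 4380 s = 67417.0 Mb = 8.427 GB.
Reduction: (1 − 8.427/11.822) × 100 = 28.71%.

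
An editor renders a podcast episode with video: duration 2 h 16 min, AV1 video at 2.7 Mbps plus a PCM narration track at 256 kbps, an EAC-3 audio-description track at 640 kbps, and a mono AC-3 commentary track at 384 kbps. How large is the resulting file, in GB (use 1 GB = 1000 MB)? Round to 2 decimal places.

2 h 16 min = 136 min = 8160 s
Audio total: 256 + 640 + 384 = 1280 kbps = 1.280 Mbps.
Total bitrate: 2.7 + 1.280 = 3.980 Mbps.
Stream data: 3.980 Mbps × 8160 s = 32476.8 Mb.
32,477 Mb ÷ 8 = 4,060 MB → 4.060 GB.

4.06 GB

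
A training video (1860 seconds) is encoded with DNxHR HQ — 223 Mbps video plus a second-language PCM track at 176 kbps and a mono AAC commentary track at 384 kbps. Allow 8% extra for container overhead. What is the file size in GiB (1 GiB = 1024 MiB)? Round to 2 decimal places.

52.28 GiB

Audio total: 176 + 384 = 560 kbps = 0.560 Mbps.
Total bitrate: 223 + 0.560 = 223.560 Mbps.
Stream data: 223.560 Mbps × 1860 s = 415821.6 Mb.
With 8% container overhead: ×1.08.
449,087 Mb = 56,135,916,000 bytes ÷ 1,073,741,824 = 52.28 GiB.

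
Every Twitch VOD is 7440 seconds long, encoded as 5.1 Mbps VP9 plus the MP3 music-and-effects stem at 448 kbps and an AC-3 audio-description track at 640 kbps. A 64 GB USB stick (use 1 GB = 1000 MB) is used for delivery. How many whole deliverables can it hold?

11

Audio total: 448 + 640 = 1088 kbps = 1.088 Mbps.
Total bitrate: 6.188 Mbps.
Per item: 6.188 Mbps × 7440 s = 46,039 Mb = 5,755 MB.
Capacity: 64 GB = 512,000 Mb; 11.12 items → 11 complete.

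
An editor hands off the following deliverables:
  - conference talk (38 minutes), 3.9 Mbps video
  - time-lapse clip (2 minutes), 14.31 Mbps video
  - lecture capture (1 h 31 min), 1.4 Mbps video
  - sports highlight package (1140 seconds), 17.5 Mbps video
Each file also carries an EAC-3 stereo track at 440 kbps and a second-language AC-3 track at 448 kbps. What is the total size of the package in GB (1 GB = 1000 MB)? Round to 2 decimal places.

5.77 GB

Audio total: 440 + 448 = 888 kbps = 0.888 Mbps.
conference talk: 4.788 Mbps × 2280 s = 10916.6 Mb
time-lapse clip: 15.198 Mbps × 120 s = 1823.8 Mb
lecture capture: 2.288 Mbps × 5460 s = 12492.5 Mb
sports highlight package: 18.388 Mbps × 1140 s = 20962.3 Mb
Total: 46195.2 Mb = 5774.4 MB.
= 5.774 GB.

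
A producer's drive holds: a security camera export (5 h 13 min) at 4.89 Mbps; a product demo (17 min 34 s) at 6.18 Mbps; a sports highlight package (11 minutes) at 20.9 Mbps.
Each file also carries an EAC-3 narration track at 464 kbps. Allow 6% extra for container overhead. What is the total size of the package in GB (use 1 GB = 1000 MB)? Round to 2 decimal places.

Audio: 464 kbps = 0.464 Mbps.
security camera export: 5.354 Mbps × 18780 s × 1.06 = 106581.0 Mb
product demo: 6.644 Mbps × 1054 s × 1.06 = 7422.9 Mb
sports highlight package: 21.364 Mbps × 660 s × 1.06 = 14946.3 Mb
Total: 128950.2 Mb = 16118.8 MB.
= 16.12 GB.

16.12 GB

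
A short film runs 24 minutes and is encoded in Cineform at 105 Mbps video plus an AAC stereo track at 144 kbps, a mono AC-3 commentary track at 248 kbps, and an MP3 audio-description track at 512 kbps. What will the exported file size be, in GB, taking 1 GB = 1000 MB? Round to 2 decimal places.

19.06 GB

24 min = 1440 s
Audio total: 144 + 248 + 512 = 904 kbps = 0.904 Mbps.
Total bitrate: 105 + 0.904 = 105.904 Mbps.
Stream data: 105.904 Mbps × 1440 s = 152501.8 Mb.
152,502 Mb ÷ 8 = 19,063 MB → 19.06 GB.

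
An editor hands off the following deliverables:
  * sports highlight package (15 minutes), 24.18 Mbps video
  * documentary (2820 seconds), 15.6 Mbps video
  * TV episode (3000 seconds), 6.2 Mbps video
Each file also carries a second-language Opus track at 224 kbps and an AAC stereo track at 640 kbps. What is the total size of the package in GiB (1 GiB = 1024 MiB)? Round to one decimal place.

Audio total: 224 + 640 = 864 kbps = 0.864 Mbps.
sports highlight package: 25.044 Mbps × 900 s = 22539.6 Mb
documentary: 16.464 Mbps × 2820 s = 46428.5 Mb
TV episode: 7.064 Mbps × 3000 s = 21192.0 Mb
Total: 90160.1 Mb = 11270.0 MB.
= 10.50 GiB.

10.5 GiB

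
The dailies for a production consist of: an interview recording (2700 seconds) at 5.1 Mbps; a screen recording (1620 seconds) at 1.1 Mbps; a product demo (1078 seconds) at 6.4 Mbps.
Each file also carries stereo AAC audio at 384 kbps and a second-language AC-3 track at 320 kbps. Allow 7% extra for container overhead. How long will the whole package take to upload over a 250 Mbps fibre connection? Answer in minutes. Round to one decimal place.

Audio total: 384 + 320 = 704 kbps = 0.704 Mbps.
interview recording: 5.804 Mbps × 2700 s × 1.07 = 16767.8 Mb
screen recording: 1.804 Mbps × 1620 s × 1.07 = 3127.1 Mb
product demo: 7.104 Mbps × 1078 s × 1.07 = 8194.2 Mb
Total: 28089.0 Mb = 3511.1 MB.
At 250 Mbps: 28089.0 / 250 = 112 s ≈ 1.87 minutes.

1.9 minutes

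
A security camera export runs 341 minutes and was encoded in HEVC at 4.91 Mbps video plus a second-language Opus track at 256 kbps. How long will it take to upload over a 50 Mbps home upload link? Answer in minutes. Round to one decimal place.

341 min = 20460 s
Audio: 256 kbps = 0.256 Mbps.
Total bitrate: 5.166 Mbps.
File: 5.166 Mbps × 20460 s = 105696.4 Mb.
At 50 Mbps: 105696.4 / 50 = 2113.9 s ≈ 35.2 minutes.

35.2 minutes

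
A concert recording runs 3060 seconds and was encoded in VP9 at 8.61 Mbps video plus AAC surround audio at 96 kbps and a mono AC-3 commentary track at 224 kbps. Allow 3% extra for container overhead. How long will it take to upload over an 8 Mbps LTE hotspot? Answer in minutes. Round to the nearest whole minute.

Audio total: 96 + 224 = 320 kbps = 0.320 Mbps.
Total bitrate: 8.930 Mbps.
File: 8.930 Mbps × 3060 s = 27325.8 Mb.
With 3% container overhead: ×1.03. → 28145.6 Mb.
At 8 Mbps: 28145.6 / 8 = 3518.2 s ≈ 58.6 minutes.

59 minutes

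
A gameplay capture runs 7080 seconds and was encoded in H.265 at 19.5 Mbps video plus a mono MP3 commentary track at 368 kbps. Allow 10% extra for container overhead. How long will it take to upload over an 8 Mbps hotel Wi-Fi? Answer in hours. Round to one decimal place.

5.4 hours

Audio: 368 kbps = 0.368 Mbps.
Total bitrate: 19.868 Mbps.
File: 19.868 Mbps × 7080 s = 140665.4 Mb.
With 10% container overhead: ×1.10. → 154732.0 Mb.
At 8 Mbps: 154732.0 / 8 = 19341.5 s ≈ 5.37 hours.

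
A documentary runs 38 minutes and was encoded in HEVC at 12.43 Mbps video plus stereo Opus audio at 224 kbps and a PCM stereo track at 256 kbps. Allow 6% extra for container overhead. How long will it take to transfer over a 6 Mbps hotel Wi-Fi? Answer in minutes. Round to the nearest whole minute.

38 min = 2280 s
Audio total: 224 + 256 = 480 kbps = 0.480 Mbps.
Total bitrate: 12.910 Mbps.
File: 12.910 Mbps × 2280 s = 29434.8 Mb.
With 6% container overhead: ×1.06. → 31200.9 Mb.
At 6 Mbps: 31200.9 / 6 = 5200.1 s ≈ 86.7 minutes.

87 minutes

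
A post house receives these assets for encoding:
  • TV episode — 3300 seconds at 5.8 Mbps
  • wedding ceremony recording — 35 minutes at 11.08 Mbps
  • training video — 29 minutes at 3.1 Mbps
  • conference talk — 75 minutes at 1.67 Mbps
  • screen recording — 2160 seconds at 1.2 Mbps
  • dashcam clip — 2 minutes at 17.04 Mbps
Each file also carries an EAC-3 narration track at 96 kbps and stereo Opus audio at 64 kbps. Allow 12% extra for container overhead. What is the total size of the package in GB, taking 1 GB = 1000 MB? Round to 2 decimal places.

Audio total: 96 + 64 = 160 kbps = 0.160 Mbps.
TV episode: 5.960 Mbps × 3300 s × 1.12 = 22028.2 Mb
wedding ceremony recording: 11.240 Mbps × 2100 s × 1.12 = 26436.5 Mb
training video: 3.260 Mbps × 1740 s × 1.12 = 6353.1 Mb
conference talk: 1.830 Mbps × 4500 s × 1.12 = 9223.2 Mb
screen recording: 1.360 Mbps × 2160 s × 1.12 = 3290.1 Mb
dashcam clip: 17.200 Mbps × 120 s × 1.12 = 2311.7 Mb
Total: 69642.7 Mb = 8705.3 MB.
= 8.705 GB.

8.71 GB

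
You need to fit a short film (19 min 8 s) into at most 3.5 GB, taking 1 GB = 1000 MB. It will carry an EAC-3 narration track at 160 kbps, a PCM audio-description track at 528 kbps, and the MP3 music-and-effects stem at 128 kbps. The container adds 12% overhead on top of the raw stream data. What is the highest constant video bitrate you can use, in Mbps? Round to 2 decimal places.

Budget: 3.5 GB = 28000.0 Mb.
Stream payload after overhead: 28000.0 / 1.12 = 25000.0 Mb.
19 min 8 s = 1148 s
Total bitrate budget: 25000.0 Mb / 1148 s = 21.777 Mbps.
Audio total: 160 + 528 + 128 = 816 kbps = 0.816 Mbps.
Video: 21.777 − 0.816 = 20.961 Mbps.

20.96 Mbps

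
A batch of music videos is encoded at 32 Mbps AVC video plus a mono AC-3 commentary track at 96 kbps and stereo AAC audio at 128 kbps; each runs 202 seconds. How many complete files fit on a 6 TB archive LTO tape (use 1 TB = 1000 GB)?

Audio total: 96 + 128 = 224 kbps = 0.224 Mbps.
Total bitrate: 32.224 Mbps.
Per item: 32.224 Mbps × 202 s = 6,509 Mb = 813.7 MB.
Capacity: 6 TB = 48,000,000 Mb; 7374.12 items → 7374 complete.

7374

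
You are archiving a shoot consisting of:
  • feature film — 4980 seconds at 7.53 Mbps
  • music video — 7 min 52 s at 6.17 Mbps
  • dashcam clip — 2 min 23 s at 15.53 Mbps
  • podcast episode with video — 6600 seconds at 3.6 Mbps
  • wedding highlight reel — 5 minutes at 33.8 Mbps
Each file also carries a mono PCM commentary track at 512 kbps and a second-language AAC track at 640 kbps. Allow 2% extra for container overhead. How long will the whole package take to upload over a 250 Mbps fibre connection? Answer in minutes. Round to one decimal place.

Audio total: 512 + 640 = 1152 kbps = 1.152 Mbps.
feature film: 8.682 Mbps × 4980 s × 1.02 = 44101.1 Mb
music video: 7.322 Mbps × 472 s × 1.02 = 3525.1 Mb
dashcam clip: 16.682 Mbps × 143 s × 1.02 = 2433.2 Mb
podcast episode with video: 4.752 Mbps × 6600 s × 1.02 = 31990.5 Mb
wedding highlight reel: 34.952 Mbps × 300 s × 1.02 = 10695.3 Mb
Total: 92745.2 Mb = 11593.2 MB.
At 250 Mbps: 92745.2 / 250 = 371 s ≈ 6.18 minutes.

6.2 minutes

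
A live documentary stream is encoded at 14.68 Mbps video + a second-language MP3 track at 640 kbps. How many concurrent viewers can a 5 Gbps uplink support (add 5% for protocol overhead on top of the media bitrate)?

310

Audio: 640 kbps = 0.640 Mbps.
Per-viewer media rate: 15.320 Mbps.
On the wire with 5% overhead: 16.086 Mbps.
5 Gbps = 5,000 Mbps; 5,000 / 16.086 = 310.83 → 310 viewers.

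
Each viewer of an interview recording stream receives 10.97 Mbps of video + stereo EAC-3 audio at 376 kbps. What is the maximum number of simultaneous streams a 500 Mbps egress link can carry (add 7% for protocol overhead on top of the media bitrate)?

Audio: 376 kbps = 0.376 Mbps.
Per-viewer media rate: 11.346 Mbps.
On the wire with 7% overhead: 12.140 Mbps.
500 Mbps = 500.0 Mbps; 500.0 / 12.140 = 41.19 → 41 viewers.

41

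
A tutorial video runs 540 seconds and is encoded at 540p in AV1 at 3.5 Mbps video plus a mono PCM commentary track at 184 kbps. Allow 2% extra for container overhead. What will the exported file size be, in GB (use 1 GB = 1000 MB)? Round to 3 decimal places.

Audio: 184 kbps = 0.184 Mbps.
Total bitrate: 3.5 + 0.184 = 3.684 Mbps.
Stream data: 3.684 Mbps × 540 s = 1989.4 Mb.
With 2% container overhead: ×1.02.
2,029 Mb ÷ 8 = 253.6 MB → 0.2536 GB.

0.254 GB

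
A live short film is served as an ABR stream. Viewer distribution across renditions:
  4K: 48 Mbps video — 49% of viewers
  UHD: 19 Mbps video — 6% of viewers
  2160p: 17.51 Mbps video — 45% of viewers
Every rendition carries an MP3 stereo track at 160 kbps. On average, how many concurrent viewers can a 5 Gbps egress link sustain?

152

Audio: 160 kbps = 0.160 Mbps.
Average per-viewer bitrate: 0.49×48.160 + 0.06×19.160 + 0.45×17.670 = 32.700 Mbps.
5 Gbps = 5,000 Mbps; 5,000 / 32.700 = 152.91 → 152.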